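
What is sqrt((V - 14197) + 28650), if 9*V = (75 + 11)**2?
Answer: sqrt(137473)/3 ≈ 123.59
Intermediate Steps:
V = 7396/9 (V = (75 + 11)**2/9 = (1/9)*86**2 = (1/9)*7396 = 7396/9 ≈ 821.78)
sqrt((V - 14197) + 28650) = sqrt((7396/9 - 14197) + 28650) = sqrt(-120377/9 + 28650) = sqrt(137473/9) = sqrt(137473)/3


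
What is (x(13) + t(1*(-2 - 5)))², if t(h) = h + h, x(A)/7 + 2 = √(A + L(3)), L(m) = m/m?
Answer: 1470 - 392*√14 ≈ 3.2703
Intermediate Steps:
L(m) = 1
x(A) = -14 + 7*√(1 + A) (x(A) = -14 + 7*√(A + 1) = -14 + 7*√(1 + A))
t(h) = 2*h
(x(13) + t(1*(-2 - 5)))² = ((-14 + 7*√(1 + 13)) + 2*(1*(-2 - 5)))² = ((-14 + 7*√14) + 2*(1*(-7)))² = ((-14 + 7*√14) + 2*(-7))² = ((-14 + 7*√14) - 14)² = (-28 + 7*√14)²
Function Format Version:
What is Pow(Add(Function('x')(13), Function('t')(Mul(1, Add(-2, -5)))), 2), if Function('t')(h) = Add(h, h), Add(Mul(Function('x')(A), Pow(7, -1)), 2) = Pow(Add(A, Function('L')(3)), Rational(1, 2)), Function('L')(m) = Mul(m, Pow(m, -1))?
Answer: Add(1470, Mul(-392, Pow(14, Rational(1, 2)))) ≈ 3.2703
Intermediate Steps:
Function('L')(m) = 1
Function('x')(A) = Add(-14, Mul(7, Pow(Add(1, A), Rational(1, 2)))) (Function('x')(A) = Add(-14, Mul(7, Pow(Add(A, 1), Rational(1, 2)))) = Add(-14, Mul(7, Pow(Add(1, A), Rational(1, 2)))))
Function('t')(h) = Mul(2, h)
Pow(Add(Function('x')(13), Function('t')(Mul(1, Add(-2, -5)))), 2) = Pow(Add(Add(-14, Mul(7, Pow(Add(1, 13), Rational(1, 2)))), Mul(2, Mul(1, Add(-2, -5)))), 2) = Pow(Add(Add(-14, Mul(7, Pow(14, Rational(1, 2)))), Mul(2, Mul(1, -7))), 2) = Pow(Add(Add(-14, Mul(7, Pow(14, Rational(1, 2)))), Mul(2, -7)), 2) = Pow(Add(Add(-14, Mul(7, Pow(14, Rational(1, 2)))), -14), 2) = Pow(Add(-28, Mul(7, Pow(14, Rational(1, 2)))), 2)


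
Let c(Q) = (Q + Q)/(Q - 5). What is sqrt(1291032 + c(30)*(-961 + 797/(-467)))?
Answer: 2*sqrt(1756599900630)/2335 ≈ 1135.2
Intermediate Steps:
c(Q) = 2*Q/(-5 + Q) (c(Q) = (2*Q)/(-5 + Q) = 2*Q/(-5 + Q))
sqrt(1291032 + c(30)*(-961 + 797/(-467))) = sqrt(1291032 + (2*30/(-5 + 30))*(-961 + 797/(-467))) = sqrt(1291032 + (2*30/25)*(-961 + 797*(-1/467))) = sqrt(1291032 + (2*30*(1/25))*(-961 - 797/467)) = sqrt(1291032 + (12/5)*(-449584/467)) = sqrt(1291032 - 5395008/2335) = sqrt(3009164712/2335) = 2*sqrt(1756599900630)/2335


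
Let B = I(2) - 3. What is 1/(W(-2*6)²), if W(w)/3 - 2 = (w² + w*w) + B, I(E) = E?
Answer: 1/751689 ≈ 1.3303e-6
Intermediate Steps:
B = -1 (B = 2 - 3 = -1)
W(w) = 3 + 6*w² (W(w) = 6 + 3*((w² + w*w) - 1) = 6 + 3*((w² + w²) - 1) = 6 + 3*(2*w² - 1) = 6 + 3*(-1 + 2*w²) = 6 + (-3 + 6*w²) = 3 + 6*w²)
1/(W(-2*6)²) = 1/((3 + 6*(-2*6)²)²) = 1/((3 + 6*(-12)²)²) = 1/((3 + 6*144)²) = 1/((3 + 864)²) = 1/(867²) = 1/751689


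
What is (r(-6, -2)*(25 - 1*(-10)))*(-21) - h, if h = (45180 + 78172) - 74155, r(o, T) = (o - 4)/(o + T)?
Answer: -200463/4 ≈ -50116.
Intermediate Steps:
r(o, T) = (-4 + o)/(T + o)
h = 49197 (h = 123352 - 74155 = 49197)
(r(-6, -2)*(25 - 1*(-10)))*(-21) - h = (((-4 - 6)/(-2 - 6))*(25 - 1*(-10)))*(-21) - 1*49197 = ((-10/(-8))*(25 + 10))*(-21) - 49197 = (-⅛*(-10)*35)*(-21) - 49197 = ((5/4)*35)*(-21) - 49197 = (175/4)*(-21) - 49197 = -3675/4 - 49197 = -200463/4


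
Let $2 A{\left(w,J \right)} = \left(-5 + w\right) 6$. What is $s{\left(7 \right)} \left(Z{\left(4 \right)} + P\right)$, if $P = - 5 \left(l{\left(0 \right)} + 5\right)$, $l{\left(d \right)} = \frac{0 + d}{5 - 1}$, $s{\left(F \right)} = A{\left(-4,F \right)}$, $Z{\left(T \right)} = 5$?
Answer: $540$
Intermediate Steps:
$A{\left(w,J \right)} = -15 + 3 w$ ($A{\left(w,J \right)} = \frac{\left(-5 + w\right) 6}{2} = \frac{-30 + 6 w}{2} = -15 + 3 w$)
$s{\left(F \right)} = -27$ ($s{\left(F \right)} = -15 + 3 \left(-4\right) = -15 - 12 = -27$)
$l{\left(d \right)} = \frac{d}{4}$
$P = -25$ ($P = - 5 \left(\frac{1}{4} \cdot 0 + 5\right) = - 5 \left(0 + 5\right) = \left(-5\right) 5 = -25$)
$s{\left(7 \right)} \left(Z{\left(4 \right)} + P\right) = - 27 \left(5 - 25\right) = \left(-27\right) \left(-20\right) = 540$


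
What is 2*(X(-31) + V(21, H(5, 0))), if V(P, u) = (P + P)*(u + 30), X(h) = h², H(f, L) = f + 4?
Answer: 5198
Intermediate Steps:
H(f, L) = 4 + f
V(P, u) = 2*P*(30 + u) (V(P, u) = (2*P)*(30 + u) = 2*P*(30 + u))
2*(X(-31) + V(21, H(5, 0))) = 2*((-31)² + 2*21*(30 + (4 + 5))) = 2*(961 + 2*21*(30 + 9)) = 2*(961 + 2*21*39) = 2*(961 + 1638) = 2*2599 = 5198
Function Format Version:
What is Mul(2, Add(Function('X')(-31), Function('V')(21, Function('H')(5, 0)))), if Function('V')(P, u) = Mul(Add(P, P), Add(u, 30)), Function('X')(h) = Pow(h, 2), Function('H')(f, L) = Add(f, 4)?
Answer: 5198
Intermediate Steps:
Function('H')(f, L) = Add(4, f)
Function('V')(P, u) = Mul(2, P, Add(30, u)) (Function('V')(P, u) = Mul(Mul(2, P), Add(30, u)) = Mul(2, P, Add(30, u)))
Mul(2, Add(Function('X')(-31), Function('V')(21, Function('H')(5, 0)))) = Mul(2, Add(Pow(-31, 2), Mul(2, 21, Add(30, Add(4, 5))))) = Mul(2, Add(961, Mul(2, 21, Add(30, 9)))) = Mul(2, Add(961, Mul(2, 21, 39))) = Mul(2, Add(961, 1638)) = Mul(2, 2599) = 5198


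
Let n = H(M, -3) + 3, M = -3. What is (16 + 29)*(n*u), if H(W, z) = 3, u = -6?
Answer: -1620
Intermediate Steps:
n = 6 (n = 3 + 3 = 6)
(16 + 29)*(n*u) = (16 + 29)*(6*(-6)) = 45*(-36) = -1620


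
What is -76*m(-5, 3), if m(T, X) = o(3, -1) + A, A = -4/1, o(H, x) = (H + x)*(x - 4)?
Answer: 1064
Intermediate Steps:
o(H, x) = (-4 + x)*(H + x) (o(H, x) = (H + x)*(-4 + x) = (-4 + x)*(H + x))
A = -4 (A = -4*1 = -4)
m(T, X) = -14 (m(T, X) = ((-1)**2 - 4*3 - 4*(-1) + 3*(-1)) - 4 = (1 - 12 + 4 - 3) - 4 = -10 - 4 = -14)
-76*m(-5, 3) = -76*(-14) = -19*(-56) = 1064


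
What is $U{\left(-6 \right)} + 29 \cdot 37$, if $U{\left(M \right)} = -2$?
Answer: $1071$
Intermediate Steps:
$U{\left(-6 \right)} + 29 \cdot 37 = -2 + 29 \cdot 37 = -2 + 1073 = 1071$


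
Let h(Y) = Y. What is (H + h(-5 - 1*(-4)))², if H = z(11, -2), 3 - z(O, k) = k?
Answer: 16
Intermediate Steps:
z(O, k) = 3 - k
H = 5 (H = 3 - 1*(-2) = 3 + 2 = 5)
(H + h(-5 - 1*(-4)))² = (5 + (-5 - 1*(-4)))² = (5 + (-5 + 4))² = (5 - 1)² = 4² = 16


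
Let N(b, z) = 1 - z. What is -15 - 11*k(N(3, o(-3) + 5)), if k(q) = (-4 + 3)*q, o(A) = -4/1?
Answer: -15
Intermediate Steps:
o(A) = -4 (o(A) = -4*1 = -4)
k(q) = -q
-15 - 11*k(N(3, o(-3) + 5)) = -15 - (-11)*(1 - (-4 + 5)) = -15 - (-11)*(1 - 1*1) = -15 - (-11)*(1 - 1) = -15 - (-11)*0 = -15 - 11*0 = -15 + 0 = -15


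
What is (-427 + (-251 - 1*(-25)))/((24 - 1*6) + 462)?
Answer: -653/480 ≈ -1.3604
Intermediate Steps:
(-427 + (-251 - 1*(-25)))/((24 - 1*6) + 462) = (-427 + (-251 + 25))/((24 - 6) + 462) = (-427 - 226)/(18 + 462) = -653/480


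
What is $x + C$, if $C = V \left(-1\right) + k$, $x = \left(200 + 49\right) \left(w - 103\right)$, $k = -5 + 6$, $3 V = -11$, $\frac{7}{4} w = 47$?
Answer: $- \frac{398053}{21} \approx -18955.0$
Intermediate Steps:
$w = \frac{188}{7}$ ($w = \frac{4}{7} \cdot 47 = \frac{188}{7} \approx 26.857$)
$V = - \frac{11}{3}$ ($V = \frac{1}{3} \left(-11\right) = - \frac{11}{3} \approx -3.6667$)
$k = 1$
$x = - \frac{132717}{7}$ ($x = \left(200 + 49\right) \left(\frac{188}{7} - 103\right) = 249 \left(- \frac{533}{7}\right) = - \frac{132717}{7} \approx -18960.0$)
$C = \frac{14}{3}$ ($C = \left(- \frac{11}{3}\right) \left(-1\right) + 1 = \frac{11}{3} + 1 = \frac{14}{3} \approx 4.6667$)
$x + C = - \frac{132717}{7} + \frac{14}{3} = - \frac{398053}{21}$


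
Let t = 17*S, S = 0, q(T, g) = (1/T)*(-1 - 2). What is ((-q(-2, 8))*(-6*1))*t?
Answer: 0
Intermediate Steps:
q(T, g) = -3/T
t = 0 (t = 17*0 = 0)
((-q(-2, 8))*(-6*1))*t = ((-(-3)/(-2))*(-6*1))*0 = (-(-3)*(-1)/2*(-6))*0 = (-1*3/2*(-6))*0 = -3/2*(-6)*0 = 9*0 = 0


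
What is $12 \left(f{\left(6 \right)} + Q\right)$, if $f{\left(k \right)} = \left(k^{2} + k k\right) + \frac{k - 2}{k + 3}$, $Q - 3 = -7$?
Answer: $\frac{2464}{3} \approx 821.33$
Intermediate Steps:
$Q = -4$ ($Q = 3 - 7 = -4$)
$f{\left(k \right)} = 2 k^{2} + \frac{-2 + k}{3 + k}$ ($f{\left(k \right)} = \left(k^{2} + k^{2}\right) + \frac{-2 + k}{3 + k} = 2 k^{2} + \frac{-2 + k}{3 + k}$)
$12 \left(f{\left(6 \right)} + Q\right) = 12 \left(\frac{-2 + 6 + 2 \cdot 6^{3} + 6 \cdot 6^{2}}{3 + 6} - 4\right) = 12 \left(\frac{-2 + 6 + 2 \cdot 216 + 6 \cdot 36}{9} - 4\right) = 12 \left(\frac{-2 + 6 + 432 + 216}{9} - 4\right) = 12 \left(\frac{1}{9} \cdot 652 - 4\right) = 12 \left(\frac{652}{9} - 4\right) = 12 \cdot \frac{616}{9} = \frac{2464}{3}$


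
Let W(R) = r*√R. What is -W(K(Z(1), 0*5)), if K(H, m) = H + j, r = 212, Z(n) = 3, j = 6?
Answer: -636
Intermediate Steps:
K(H, m) = 6 + H (K(H, m) = H + 6 = 6 + H)
W(R) = 212*√R
-W(K(Z(1), 0*5)) = -212*√(6 + 3) = -212*√9 = -212*3 = -1*636 = -636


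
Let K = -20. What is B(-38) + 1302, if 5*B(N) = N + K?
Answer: 6452/5 ≈ 1290.4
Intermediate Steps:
B(N) = -4 + N/5 (B(N) = (N - 20)/5 = (-20 + N)/5 = -4 + N/5)
B(-38) + 1302 = (-4 + (⅕)*(-38)) + 1302 = (-4 - 38/5) + 1302 = -58/5 + 1302 = 6452/5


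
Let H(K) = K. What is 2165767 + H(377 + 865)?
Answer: 2167009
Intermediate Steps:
2165767 + H(377 + 865) = 2165767 + (377 + 865) = 2165767 + 1242 = 2167009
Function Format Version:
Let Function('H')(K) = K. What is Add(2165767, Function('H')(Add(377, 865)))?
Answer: 2167009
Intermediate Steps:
Add(2165767, Function('H')(Add(377, 865))) = Add(2165767, Add(377, 865)) = Add(2165767, 1242) = 2167009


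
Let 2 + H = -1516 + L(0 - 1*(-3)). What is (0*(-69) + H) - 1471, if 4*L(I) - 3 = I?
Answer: -5975/2 ≈ -2987.5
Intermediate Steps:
L(I) = ¾ + I/4
H = -3033/2 (H = -2 + (-1516 + (¾ + (0 - 1*(-3))/4)) = -2 + (-1516 + (¾ + (0 + 3)/4)) = -2 + (-1516 + (¾ + (¼)*3)) = -2 + (-1516 + (¾ + ¾)) = -2 + (-1516 + 3/2) = -2 - 3029/2 = -3033/2 ≈ -1516.5)
(0*(-69) + H) - 1471 = (0*(-69) - 3033/2) - 1471 = (0 - 3033/2) - 1471 = -3033/2 - 1471 = -5975/2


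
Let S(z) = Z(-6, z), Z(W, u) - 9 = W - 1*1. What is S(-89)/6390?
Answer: 1/3195 ≈ 0.00031299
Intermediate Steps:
Z(W, u) = 8 + W (Z(W, u) = 9 + (W - 1*1) = 9 + (W - 1) = 9 + (-1 + W) = 8 + W)
S(z) = 2 (S(z) = 8 - 6 = 2)
S(-89)/6390 = 2/6390 = 2*(1/6390) = 1/3195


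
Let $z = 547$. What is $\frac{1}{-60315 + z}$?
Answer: $- \frac{1}{59768} \approx -1.6731 \cdot 10^{-5}$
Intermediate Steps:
$\frac{1}{-60315 + z} = \frac{1}{-60315 + 547} = \frac{1}{-59768} = - \frac{1}{59768}$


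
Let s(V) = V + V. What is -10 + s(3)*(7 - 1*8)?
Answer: -16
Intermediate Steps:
s(V) = 2*V
-10 + s(3)*(7 - 1*8) = -10 + (2*3)*(7 - 1*8) = -10 + 6*(7 - 8) = -10 + 6*(-1) = -10 - 6 = -16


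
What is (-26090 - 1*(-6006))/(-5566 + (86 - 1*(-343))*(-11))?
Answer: 20084/10285 ≈ 1.9527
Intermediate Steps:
(-26090 - 1*(-6006))/(-5566 + (86 - 1*(-343))*(-11)) = (-26090 + 6006)/(-5566 + (86 + 343)*(-11)) = -20084/(-5566 + 429*(-11)) = -20084/(-5566 - 4719) = -20084/(-10285) = -20084*(-1/10285) = 20084/10285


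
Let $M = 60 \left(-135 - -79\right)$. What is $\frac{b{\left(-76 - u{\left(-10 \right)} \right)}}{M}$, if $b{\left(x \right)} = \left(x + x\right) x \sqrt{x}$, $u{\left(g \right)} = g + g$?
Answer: $- \frac{56 i \sqrt{14}}{15} \approx - 13.969 i$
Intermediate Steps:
$u{\left(g \right)} = 2 g$
$b{\left(x \right)} = 2 x^{\frac{5}{2}}$ ($b{\left(x \right)} = 2 x x \sqrt{x} = 2 x^{2} \sqrt{x} = 2 x^{\frac{5}{2}}$)
$M = -3360$ ($M = 60 \left(-135 + 79\right) = 60 \left(-56\right) = -3360$)
$\frac{b{\left(-76 - u{\left(-10 \right)} \right)}}{M} = \frac{2 \left(-76 - 2 \left(-10\right)\right)^{\frac{5}{2}}}{-3360} = 2 \left(-76 - -20\right)^{\frac{5}{2}} \left(- \frac{1}{3360}\right) = 2 \left(-76 + 20\right)^{\frac{5}{2}} \left(- \frac{1}{3360}\right) = 2 \left(-56\right)^{\frac{5}{2}} \left(- \frac{1}{3360}\right) = 2 \cdot 6272 i \sqrt{14} \left(- \frac{1}{3360}\right) = 12544 i \sqrt{14} \left(- \frac{1}{3360}\right) = - \frac{56 i \sqrt{14}}{15}$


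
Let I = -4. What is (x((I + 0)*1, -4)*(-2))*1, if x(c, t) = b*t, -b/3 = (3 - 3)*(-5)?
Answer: 0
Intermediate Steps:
b = 0 (b = -3*(3 - 3)*(-5) = -0*(-5) = -3*0 = 0)
x(c, t) = 0 (x(c, t) = 0*t = 0)
(x((I + 0)*1, -4)*(-2))*1 = (0*(-2))*1 = 0*1 = 0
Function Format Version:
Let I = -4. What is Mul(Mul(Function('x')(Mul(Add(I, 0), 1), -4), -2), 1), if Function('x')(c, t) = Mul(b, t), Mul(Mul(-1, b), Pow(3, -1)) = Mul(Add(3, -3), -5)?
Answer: 0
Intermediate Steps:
b = 0 (b = Mul(-3, Mul(Add(3, -3), -5)) = Mul(-3, Mul(0, -5)) = Mul(-3, 0) = 0)
Function('x')(c, t) = 0 (Function('x')(c, t) = Mul(0, t) = 0)
Mul(Mul(Function('x')(Mul(Add(I, 0), 1), -4), -2), 1) = Mul(Mul(0, -2), 1) = Mul(0, 1) = 0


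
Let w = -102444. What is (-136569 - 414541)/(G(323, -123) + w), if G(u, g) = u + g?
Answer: 275555/51122 ≈ 5.3901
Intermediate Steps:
G(u, g) = g + u
(-136569 - 414541)/(G(323, -123) + w) = (-136569 - 414541)/((-123 + 323) - 102444) = -551110/(200 - 102444) = -551110/(-102244) = -551110*(-1/102244) = 275555/51122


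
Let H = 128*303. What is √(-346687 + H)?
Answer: I*√307903 ≈ 554.89*I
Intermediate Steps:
H = 38784
√(-346687 + H) = √(-346687 + 38784) = √(-307903) = I*√307903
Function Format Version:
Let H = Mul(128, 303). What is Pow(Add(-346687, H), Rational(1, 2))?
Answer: Mul(I, Pow(307903, Rational(1, 2))) ≈ Mul(554.89, I)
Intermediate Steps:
H = 38784
Pow(Add(-346687, H), Rational(1, 2)) = Pow(Add(-346687, 38784), Rational(1, 2)) = Pow(-307903, Rational(1, 2)) = Mul(I, Pow(307903, Rational(1, 2)))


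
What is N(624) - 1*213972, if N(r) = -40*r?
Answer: -238932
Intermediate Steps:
N(624) - 1*213972 = -40*624 - 1*213972 = -24960 - 213972 = -238932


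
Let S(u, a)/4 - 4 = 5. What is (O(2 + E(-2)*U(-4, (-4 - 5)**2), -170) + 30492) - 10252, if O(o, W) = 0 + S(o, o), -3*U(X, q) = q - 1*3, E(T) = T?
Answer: 20276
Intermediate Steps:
S(u, a) = 36 (S(u, a) = 16 + 4*5 = 16 + 20 = 36)
U(X, q) = 1 - q/3 (U(X, q) = -(q - 1*3)/3 = -(q - 3)/3 = -(-3 + q)/3 = 1 - q/3)
O(o, W) = 36 (O(o, W) = 0 + 36 = 36)
(O(2 + E(-2)*U(-4, (-4 - 5)**2), -170) + 30492) - 10252 = (36 + 30492) - 10252 = 30528 - 10252 = 20276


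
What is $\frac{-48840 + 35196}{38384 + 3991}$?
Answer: $- \frac{4548}{14125} \approx -0.32198$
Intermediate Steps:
$\frac{-48840 + 35196}{38384 + 3991} = - \frac{13644}{42375} = \left(-13644\right) \frac{1}{42375} = - \frac{4548}{14125}$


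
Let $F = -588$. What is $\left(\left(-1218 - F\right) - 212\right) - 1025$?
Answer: $-1867$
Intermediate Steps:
$\left(\left(-1218 - F\right) - 212\right) - 1025 = \left(\left(-1218 - -588\right) - 212\right) - 1025 = \left(\left(-1218 + 588\right) - 212\right) - 1025 = \left(-630 - 212\right) - 1025 = -842 - 1025 = -1867$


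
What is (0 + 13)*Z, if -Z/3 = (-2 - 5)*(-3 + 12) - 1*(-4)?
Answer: 2301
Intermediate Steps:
Z = 177 (Z = -3*((-2 - 5)*(-3 + 12) - 1*(-4)) = -3*(-7*9 + 4) = -3*(-63 + 4) = -3*(-59) = 177)
(0 + 13)*Z = (0 + 13)*177 = 13*177 = 2301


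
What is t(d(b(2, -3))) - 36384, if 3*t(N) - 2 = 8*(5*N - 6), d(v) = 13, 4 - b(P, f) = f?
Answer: -36226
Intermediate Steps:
b(P, f) = 4 - f
t(N) = -46/3 + 40*N/3 (t(N) = ⅔ + (8*(5*N - 6))/3 = ⅔ + (8*(-6 + 5*N))/3 = ⅔ + (-48 + 40*N)/3 = ⅔ + (-16 + 40*N/3) = -46/3 + 40*N/3)
t(d(b(2, -3))) - 36384 = (-46/3 + (40/3)*13) - 36384 = (-46/3 + 520/3) - 36384 = 158 - 36384 = -36226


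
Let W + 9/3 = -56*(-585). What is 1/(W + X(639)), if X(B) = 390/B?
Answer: 213/6977371 ≈ 3.0527e-5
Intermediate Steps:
W = 32757 (W = -3 - 56*(-585) = -3 + 32760 = 32757)
1/(W + X(639)) = 1/(32757 + 390/639) = 1/(32757 + 390*(1/639)) = 1/(32757 + 130/213) = 1/(6977371/213) = 213/6977371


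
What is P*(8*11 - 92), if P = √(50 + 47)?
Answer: -4*√97 ≈ -39.395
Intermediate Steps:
P = √97 ≈ 9.8489
P*(8*11 - 92) = √97*(8*11 - 92) = √97*(88 - 92) = √97*(-4) = -4*√97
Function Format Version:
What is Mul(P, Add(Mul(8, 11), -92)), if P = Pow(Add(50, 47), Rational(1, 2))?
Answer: Mul(-4, Pow(97, Rational(1, 2))) ≈ -39.395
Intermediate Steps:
P = Pow(97, Rational(1, 2)) ≈ 9.8489
Mul(P, Add(Mul(8, 11), -92)) = Mul(Pow(97, Rational(1, 2)), Add(Mul(8, 11), -92)) = Mul(Pow(97, Rational(1, 2)), Add(88, -92)) = Mul(Pow(97, Rational(1, 2)), -4) = Mul(-4, Pow(97, Rational(1, 2)))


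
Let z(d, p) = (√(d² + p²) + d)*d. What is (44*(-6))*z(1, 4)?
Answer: -264 - 264*√17 ≈ -1352.5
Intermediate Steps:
z(d, p) = d*(d + √(d² + p²)) (z(d, p) = (d + √(d² + p²))*d = d*(d + √(d² + p²)))
(44*(-6))*z(1, 4) = (44*(-6))*(1*(1 + √(1² + 4²))) = -264*(1 + √(1 + 16)) = -264*(1 + √17) = -264 - 264*√17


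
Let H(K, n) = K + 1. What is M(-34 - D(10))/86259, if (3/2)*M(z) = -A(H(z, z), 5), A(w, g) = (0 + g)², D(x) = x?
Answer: -50/258777 ≈ -0.00019322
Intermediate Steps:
H(K, n) = 1 + K
A(w, g) = g²
M(z) = -50/3 (M(z) = 2*(-1*5²)/3 = 2*(-1*25)/3 = (⅔)*(-25) = -50/3)
M(-34 - D(10))/86259 = -50/3/86259 = -50/3*1/86259 = -50/258777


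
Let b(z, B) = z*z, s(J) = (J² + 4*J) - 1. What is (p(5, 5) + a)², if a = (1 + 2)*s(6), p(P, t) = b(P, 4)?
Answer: 40804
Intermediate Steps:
s(J) = -1 + J² + 4*J
b(z, B) = z²
p(P, t) = P²
a = 177 (a = (1 + 2)*(-1 + 6² + 4*6) = 3*(-1 + 36 + 24) = 3*59 = 177)
(p(5, 5) + a)² = (5² + 177)² = (25 + 177)² = 202² = 40804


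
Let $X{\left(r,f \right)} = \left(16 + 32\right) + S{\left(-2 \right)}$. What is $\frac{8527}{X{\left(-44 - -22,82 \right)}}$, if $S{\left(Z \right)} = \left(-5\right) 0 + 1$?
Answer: $\frac{8527}{49} \approx 174.02$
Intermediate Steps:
$S{\left(Z \right)} = 1$ ($S{\left(Z \right)} = 0 + 1 = 1$)
$X{\left(r,f \right)} = 49$ ($X{\left(r,f \right)} = \left(16 + 32\right) + 1 = 48 + 1 = 49$)
$\frac{8527}{X{\left(-44 - -22,82 \right)}} = \frac{8527}{49}$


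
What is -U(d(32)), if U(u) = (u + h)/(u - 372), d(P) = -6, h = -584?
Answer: -295/189 ≈ -1.5608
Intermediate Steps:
U(u) = (-584 + u)/(-372 + u) (U(u) = (u - 584)/(u - 372) = (-584 + u)/(-372 + u))
-U(d(32)) = -(-584 - 6)/(-372 - 6) = -(-590)/(-378) = -(-1)*(-590)/378 = -1*295/189 = -295/189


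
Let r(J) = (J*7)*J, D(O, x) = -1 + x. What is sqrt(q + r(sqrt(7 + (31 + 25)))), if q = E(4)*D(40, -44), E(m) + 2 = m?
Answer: 3*sqrt(39) ≈ 18.735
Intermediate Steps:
E(m) = -2 + m
r(J) = 7*J**2 (r(J) = (7*J)*J = 7*J**2)
q = -90 (q = (-2 + 4)*(-1 - 44) = 2*(-45) = -90)
sqrt(q + r(sqrt(7 + (31 + 25)))) = sqrt(-90 + 7*(sqrt(7 + (31 + 25)))**2) = sqrt(-90 + 7*(sqrt(7 + 56))**2) = sqrt(-90 + 7*(sqrt(63))**2) = sqrt(-90 + 7*(3*sqrt(7))**2) = sqrt(-90 + 7*63) = sqrt(-90 + 441) = sqrt(351) = 3*sqrt(39)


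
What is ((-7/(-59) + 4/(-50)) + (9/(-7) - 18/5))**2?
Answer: 2504602116/106605625 ≈ 23.494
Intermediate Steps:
((-7/(-59) + 4/(-50)) + (9/(-7) - 18/5))**2 = ((-7*(-1/59) + 4*(-1/50)) + (9*(-1/7) - 18*1/5))**2 = ((7/59 - 2/25) + (-9/7 - 18/5))**2 = (57/1475 - 171/35)**2 = (-50046/10325)**2 = 2504602116/106605625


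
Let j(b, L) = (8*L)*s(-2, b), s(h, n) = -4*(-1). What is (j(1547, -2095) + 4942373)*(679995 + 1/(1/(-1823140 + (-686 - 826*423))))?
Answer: -7279988620257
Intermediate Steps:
s(h, n) = 4
j(b, L) = 32*L (j(b, L) = (8*L)*4 = 32*L)
(j(1547, -2095) + 4942373)*(679995 + 1/(1/(-1823140 + (-686 - 826*423)))) = (32*(-2095) + 4942373)*(679995 + 1/(1/(-1823140 + (-686 - 826*423)))) = (-67040 + 4942373)*(679995 + 1/(1/(-1823140 + (-686 - 349398)))) = 4875333*(679995 + 1/(1/(-1823140 - 350084))) = 4875333*(679995 + 1/(1/(-2173224))) = 4875333*(679995 + 1/(-1/2173224)) = 4875333*(679995 - 2173224) = 4875333*(-1493229) = -7279988620257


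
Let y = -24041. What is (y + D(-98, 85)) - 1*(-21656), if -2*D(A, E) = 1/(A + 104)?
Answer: -28621/12 ≈ -2385.1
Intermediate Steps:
D(A, E) = -1/(2*(104 + A)) (D(A, E) = -1/(2*(A + 104)) = -1/(2*(104 + A)))
(y + D(-98, 85)) - 1*(-21656) = (-24041 - 1/(208 + 2*(-98))) - 1*(-21656) = (-24041 - 1/(208 - 196)) + 21656 = (-24041 - 1/12) + 21656 = -288493/12 + 21656 = -28621/12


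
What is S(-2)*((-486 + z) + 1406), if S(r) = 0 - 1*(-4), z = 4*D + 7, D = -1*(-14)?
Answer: 3932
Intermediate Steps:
D = 14
z = 63 (z = 4*14 + 7 = 56 + 7 = 63)
S(r) = 4 (S(r) = 0 + 4 = 4)
S(-2)*((-486 + z) + 1406) = 4*((-486 + 63) + 1406) = 4*(-423 + 1406) = 4*983 = 3932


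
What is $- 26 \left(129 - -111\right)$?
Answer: $-6240$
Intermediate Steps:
$- 26 \left(129 - -111\right) = - 26 \left(129 + 111\right) = \left(-26\right) 240 = -6240$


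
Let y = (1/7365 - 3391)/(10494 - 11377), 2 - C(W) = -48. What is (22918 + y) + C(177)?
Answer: 149392654274/6503295 ≈ 22972.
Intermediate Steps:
C(W) = 50 (C(W) = 2 - 1*(-48) = 2 + 48 = 50)
y = 24974714/6503295 (y = (1/7365 - 3391)/(-883) = -24974714/7365*(-1/883) = 24974714/6503295 ≈ 3.8403)
(22918 + y) + C(177) = (22918 + 24974714/6503295) + 50 = 149067489524/6503295 + 50 = 149392654274/6503295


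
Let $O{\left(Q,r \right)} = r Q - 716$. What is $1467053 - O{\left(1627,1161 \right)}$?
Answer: $-421178$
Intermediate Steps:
$O{\left(Q,r \right)} = -716 + Q r$ ($O{\left(Q,r \right)} = Q r - 716 = -716 + Q r$)
$1467053 - O{\left(1627,1161 \right)} = 1467053 - \left(-716 + 1627 \cdot 1161\right) = 1467053 - \left(-716 + 1888947\right) = 1467053 - 1888231 = -421178$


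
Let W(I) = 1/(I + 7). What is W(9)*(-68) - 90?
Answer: -377/4 ≈ -94.250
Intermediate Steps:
W(I) = 1/(7 + I)
W(9)*(-68) - 90 = -68/(7 + 9) - 90 = -68/16 - 90 = (1/16)*(-68) - 90 = -17/4 - 90 = -377/4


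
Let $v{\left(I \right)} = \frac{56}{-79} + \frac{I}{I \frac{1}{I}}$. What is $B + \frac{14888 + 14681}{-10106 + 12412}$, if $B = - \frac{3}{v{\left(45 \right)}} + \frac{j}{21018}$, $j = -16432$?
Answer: $\frac{1015245643277}{84793905246} \approx 11.973$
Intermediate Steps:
$v{\left(I \right)} = - \frac{56}{79} + I$ ($v{\left(I \right)} = 56 \left(- \frac{1}{79}\right) + \frac{I}{1} = - \frac{56}{79} + I 1 = - \frac{56}{79} + I$)
$B = - \frac{31238417}{36770991}$ ($B = - \frac{3}{- \frac{56}{79} + 45} - \frac{16432}{21018} = - \frac{3}{\frac{3499}{79}} - \frac{8216}{10509} = \left(-3\right) \frac{79}{3499} - \frac{8216}{10509} = - \frac{237}{3499} - \frac{8216}{10509} = - \frac{31238417}{36770991} \approx -0.84954$)
$B + \frac{14888 + 14681}{-10106 + 12412} = - \frac{31238417}{36770991} + \frac{14888 + 14681}{-10106 + 12412} = - \frac{31238417}{36770991} + \frac{29569}{2306} = \frac{1015245643277}{84793905246}$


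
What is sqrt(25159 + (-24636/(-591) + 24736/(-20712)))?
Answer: sqrt(6555235850285703)/510033 ≈ 158.74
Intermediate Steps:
sqrt(25159 + (-24636/(-591) + 24736/(-20712))) = sqrt(25159 + (-24636*(-1/591) + 24736*(-1/20712))) = sqrt(25159 + (8212/197 - 3092/2589)) = sqrt(25159 + 20651744/510033) = sqrt(12852571991/510033) = sqrt(6555235850285703)/510033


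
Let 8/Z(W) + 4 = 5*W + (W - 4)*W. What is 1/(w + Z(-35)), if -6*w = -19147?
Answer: 3558/11354195 ≈ 0.00031336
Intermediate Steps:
w = 19147/6 (w = -⅙*(-19147) = 19147/6 ≈ 3191.2)
Z(W) = 8/(-4 + 5*W + W*(-4 + W)) (Z(W) = 8/(-4 + (5*W + (W - 4)*W)) = 8/(-4 + (5*W + (-4 + W)*W)) = 8/(-4 + (5*W + W*(-4 + W))) = 8/(-4 + 5*W + W*(-4 + W)))
1/(w + Z(-35)) = 1/(19147/6 + 8/(-4 - 35 + (-35)²)) = 1/(19147/6 + 8/(-4 - 35 + 1225)) = 1/(19147/6 + 8/1186) = 1/(19147/6 + 8*(1/1186)) = 1/(19147/6 + 4/593) = 1/(11354195/3558) = 3558/11354195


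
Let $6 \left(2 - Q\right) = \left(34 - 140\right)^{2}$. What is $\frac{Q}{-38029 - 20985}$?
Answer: $\frac{2806}{88521} \approx 0.031699$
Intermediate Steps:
$Q = - \frac{5612}{3}$ ($Q = 2 - \frac{\left(34 - 140\right)^{2}}{6} = 2 - \frac{\left(-106\right)^{2}}{6} = 2 - \frac{5618}{3} = - \frac{5612}{3} \approx -1870.7$)
$\frac{Q}{-38029 - 20985} = - \frac{5612}{3 \left(-38029 - 20985\right)} = - \frac{5612}{3 \left(-59014\right)} = \left(- \frac{5612}{3}\right) \left(- \frac{1}{59014}\right) = \frac{2806}{88521}$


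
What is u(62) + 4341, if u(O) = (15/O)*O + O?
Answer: 4418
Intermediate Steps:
u(O) = 15 + O
u(62) + 4341 = (15 + 62) + 4341 = 77 + 4341 = 4418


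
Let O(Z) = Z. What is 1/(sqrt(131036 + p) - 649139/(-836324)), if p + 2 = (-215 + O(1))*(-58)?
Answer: -542890525036/100331138007633975 + 699437832976*sqrt(143446)/100331138007633975 ≈ 0.0026349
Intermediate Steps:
p = 12410 (p = -2 + (-215 + 1)*(-58) = -2 - 214*(-58) = -2 + 12412 = 12410)
1/(sqrt(131036 + p) - 649139/(-836324)) = 1/(sqrt(131036 + 12410) - 649139/(-836324)) = 1/(sqrt(143446) - 649139*(-1/836324)) = 1/(sqrt(143446) + 649139/836324) = 1/(649139/836324 + sqrt(143446))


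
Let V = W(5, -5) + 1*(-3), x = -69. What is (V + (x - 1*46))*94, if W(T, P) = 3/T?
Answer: -55178/5 ≈ -11036.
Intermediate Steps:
V = -12/5 (V = 3/5 + 1*(-3) = 3*(⅕) - 3 = ⅗ - 3 = -12/5 ≈ -2.4000)
(V + (x - 1*46))*94 = (-12/5 + (-69 - 1*46))*94 = (-12/5 + (-69 - 46))*94 = (-12/5 - 115)*94 = -587/5*94 = -55178/5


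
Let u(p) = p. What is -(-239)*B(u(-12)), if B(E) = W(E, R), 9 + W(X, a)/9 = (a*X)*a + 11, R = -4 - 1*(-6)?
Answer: -98946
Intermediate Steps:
R = 2 (R = -4 + 6 = 2)
W(X, a) = 18 + 9*X*a**2 (W(X, a) = -81 + 9*((a*X)*a + 11) = -81 + 9*((X*a)*a + 11) = -81 + 9*(X*a**2 + 11) = -81 + 9*(11 + X*a**2) = -81 + (99 + 9*X*a**2) = 18 + 9*X*a**2)
B(E) = 18 + 36*E (B(E) = 18 + 9*E*2**2 = 18 + 9*E*4 = 18 + 36*E)
-(-239)*B(u(-12)) = -(-239)*(18 + 36*(-12)) = -(-239)*(18 - 432) = -(-239)*(-414) = -239*414 = -98946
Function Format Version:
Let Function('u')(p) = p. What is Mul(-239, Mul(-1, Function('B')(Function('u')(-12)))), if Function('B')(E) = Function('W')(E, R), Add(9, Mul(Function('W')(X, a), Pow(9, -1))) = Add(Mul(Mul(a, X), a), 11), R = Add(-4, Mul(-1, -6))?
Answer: -98946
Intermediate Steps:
R = 2 (R = Add(-4, 6) = 2)
Function('W')(X, a) = Add(18, Mul(9, X, Pow(a, 2))) (Function('W')(X, a) = Add(-81, Mul(9, Add(Mul(Mul(a, X), a), 11))) = Add(-81, Mul(9, Add(Mul(Mul(X, a), a), 11))) = Add(-81, Mul(9, Add(Mul(X, Pow(a, 2)), 11))) = Add(-81, Mul(9, Add(11, Mul(X, Pow(a, 2))))) = Add(-81, Add(99, Mul(9, X, Pow(a, 2)))) = Add(18, Mul(9, X, Pow(a, 2))))
Function('B')(E) = Add(18, Mul(36, E)) (Function('B')(E) = Add(18, Mul(9, E, Pow(2, 2))) = Add(18, Mul(9, E, 4)) = Add(18, Mul(36, E)))
Mul(-239, Mul(-1, Function('B')(Function('u')(-12)))) = Mul(-239, Mul(-1, Add(18, Mul(36, -12)))) = Mul(-239, Mul(-1, Add(18, -432))) = Mul(-239, Mul(-1, -414)) = Mul(-239, 414) = -98946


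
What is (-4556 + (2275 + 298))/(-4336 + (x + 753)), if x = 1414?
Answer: 661/723 ≈ 0.91425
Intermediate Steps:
(-4556 + (2275 + 298))/(-4336 + (x + 753)) = (-4556 + (2275 + 298))/(-4336 + (1414 + 753)) = (-4556 + 2573)/(-4336 + 2167) = -1983/(-2169) = -1983*(-1/2169) = 661/723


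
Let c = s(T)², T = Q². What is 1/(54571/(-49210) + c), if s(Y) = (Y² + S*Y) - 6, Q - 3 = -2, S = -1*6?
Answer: 49210/5899839 ≈ 0.0083409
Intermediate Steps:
S = -6
Q = 1 (Q = 3 - 2 = 1)
T = 1 (T = 1² = 1)
s(Y) = -6 + Y² - 6*Y (s(Y) = (Y² - 6*Y) - 6 = -6 + Y² - 6*Y)
c = 121 (c = (-6 + 1² - 6*1)² = (-6 + 1 - 6)² = (-11)² = 121)
1/(54571/(-49210) + c) = 1/(54571/(-49210) + 121) = 1/(54571*(-1/49210) + 121) = 1/(-54571/49210 + 121) = 1/(5899839/49210) = 49210/5899839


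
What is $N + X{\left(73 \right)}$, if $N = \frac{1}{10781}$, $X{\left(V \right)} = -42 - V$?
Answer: $- \frac{1239814}{10781} \approx -115.0$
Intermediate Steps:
$N = \frac{1}{10781} \approx 9.2756 \cdot 10^{-5}$
$N + X{\left(73 \right)} = \frac{1}{10781} - 115 = - \frac{1239814}{10781}$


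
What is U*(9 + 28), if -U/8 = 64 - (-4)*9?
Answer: -29600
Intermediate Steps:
U = -800 (U = -8*(64 - (-4)*9) = -8*(64 - 1*(-36)) = -8*(64 + 36) = -8*100 = -800)
U*(9 + 28) = -800*(9 + 28) = -800*37 = -29600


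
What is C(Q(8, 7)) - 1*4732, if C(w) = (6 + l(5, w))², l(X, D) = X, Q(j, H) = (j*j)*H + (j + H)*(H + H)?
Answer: -4611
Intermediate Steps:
Q(j, H) = H*j² + 2*H*(H + j) (Q(j, H) = j²*H + (H + j)*(2*H) = H*j² + 2*H*(H + j))
C(w) = 121 (C(w) = (6 + 5)² = 11² = 121)
C(Q(8, 7)) - 1*4732 = 121 - 1*4732 = 121 - 4732 = -4611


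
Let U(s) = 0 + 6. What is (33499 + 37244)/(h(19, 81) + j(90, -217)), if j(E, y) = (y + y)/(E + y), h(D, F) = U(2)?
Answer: 8984361/1196 ≈ 7512.0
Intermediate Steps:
U(s) = 6
h(D, F) = 6
j(E, y) = 2*y/(E + y) (j(E, y) = (2*y)/(E + y) = 2*y/(E + y))
(33499 + 37244)/(h(19, 81) + j(90, -217)) = (33499 + 37244)/(6 + 2*(-217)/(90 - 217)) = 70743/(6 + 2*(-217)/(-127)) = 70743/(6 + 2*(-217)*(-1/127)) = 70743/(6 + 434/127) = 70743/(1196/127) = 70743*(127/1196) = 8984361/1196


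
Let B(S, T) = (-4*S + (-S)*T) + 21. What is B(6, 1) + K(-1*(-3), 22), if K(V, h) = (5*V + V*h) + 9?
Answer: 81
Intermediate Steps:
K(V, h) = 9 + 5*V + V*h
B(S, T) = 21 - 4*S - S*T (B(S, T) = (-4*S + (-S)*T) + 21 = (-4*S - S*T) + 21 = 21 - 4*S - S*T)
B(6, 1) + K(-1*(-3), 22) = (21 - 4*6 - 1*6*1) + (9 + 5*(-1*(-3)) - 1*(-3)*22) = (21 - 24 - 6) + (9 + 5*3 + 3*22) = -9 + (9 + 15 + 66) = -9 + 90 = 81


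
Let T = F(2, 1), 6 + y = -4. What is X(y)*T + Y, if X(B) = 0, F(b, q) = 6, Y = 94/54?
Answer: 47/27 ≈ 1.7407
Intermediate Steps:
y = -10 (y = -6 - 4 = -10)
Y = 47/27 (Y = 94*(1/54) = 47/27 ≈ 1.7407)
T = 6
X(y)*T + Y = 0*6 + 47/27 = 0 + 47/27 = 47/27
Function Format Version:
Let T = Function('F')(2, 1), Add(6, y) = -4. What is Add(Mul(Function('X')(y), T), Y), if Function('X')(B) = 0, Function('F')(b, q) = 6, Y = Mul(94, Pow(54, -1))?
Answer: Rational(47, 27) ≈ 1.7407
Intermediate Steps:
y = -10 (y = Add(-6, -4) = -10)
Y = Rational(47, 27) (Y = Mul(94, Rational(1, 54)) = Rational(47, 27) ≈ 1.7407)
T = 6
Add(Mul(Function('X')(y), T), Y) = Add(Mul(0, 6), Rational(47, 27)) = Add(0, Rational(47, 27)) = Rational(47, 27)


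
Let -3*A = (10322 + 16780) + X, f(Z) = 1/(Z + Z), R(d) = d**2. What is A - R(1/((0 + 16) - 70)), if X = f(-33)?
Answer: -289774433/32076 ≈ -9034.0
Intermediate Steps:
f(Z) = 1/(2*Z)
X = -1/66 (X = (1/2)/(-33) = (1/2)*(-1/33) = -1/66 ≈ -0.015152)
A = -1788731/198 (A = -((10322 + 16780) - 1/66)/3 = -(27102 - 1/66)/3 = -1/3*1788731/66 = -1788731/198 ≈ -9034.0)
A - R(1/((0 + 16) - 70)) = -1788731/198 - (1/((0 + 16) - 70))**2 = -1788731/198 - (1/(16 - 70))**2 = -1788731/198 - (1/(-54))**2 = -1788731/198 - (-1/54)**2 = -1788731/198 - 1*1/2916 = -1788731/198 - 1/2916 = -289774433/32076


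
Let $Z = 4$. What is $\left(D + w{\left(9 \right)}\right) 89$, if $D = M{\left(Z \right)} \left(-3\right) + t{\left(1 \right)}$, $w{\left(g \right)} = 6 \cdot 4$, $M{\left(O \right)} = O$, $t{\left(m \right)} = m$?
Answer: $1157$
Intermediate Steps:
$w{\left(g \right)} = 24$
$D = -11$ ($D = 4 \left(-3\right) + 1 = -12 + 1 = -11$)
$\left(D + w{\left(9 \right)}\right) 89 = \left(-11 + 24\right) 89 = 13 \cdot 89 = 1157$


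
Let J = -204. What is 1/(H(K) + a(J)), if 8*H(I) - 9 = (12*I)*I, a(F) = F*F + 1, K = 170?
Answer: 8/679745 ≈ 1.1769e-5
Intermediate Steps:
a(F) = 1 + F**2 (a(F) = F**2 + 1 = 1 + F**2)
H(I) = 9/8 + 3*I**2/2 (H(I) = 9/8 + ((12*I)*I)/8 = 9/8 + (12*I**2)/8 = 9/8 + 3*I**2/2)
1/(H(K) + a(J)) = 1/((9/8 + (3/2)*170**2) + (1 + (-204)**2)) = 1/((9/8 + (3/2)*28900) + (1 + 41616)) = 1/((9/8 + 43350) + 41617) = 1/(346809/8 + 41617) = 1/(679745/8) = 8/679745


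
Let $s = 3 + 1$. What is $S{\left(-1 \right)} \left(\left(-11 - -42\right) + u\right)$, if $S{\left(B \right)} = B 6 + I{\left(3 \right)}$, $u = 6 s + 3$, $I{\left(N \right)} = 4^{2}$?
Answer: $580$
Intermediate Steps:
$s = 4$
$I{\left(N \right)} = 16$
$u = 27$ ($u = 6 \cdot 4 + 3 = 24 + 3 = 27$)
$S{\left(B \right)} = 16 + 6 B$ ($S{\left(B \right)} = B 6 + 16 = 6 B + 16 = 16 + 6 B$)
$S{\left(-1 \right)} \left(\left(-11 - -42\right) + u\right) = \left(16 + 6 \left(-1\right)\right) \left(\left(-11 - -42\right) + 27\right) = \left(16 - 6\right) \left(\left(-11 + 42\right) + 27\right) = 10 \left(31 + 27\right) = 10 \cdot 58 = 580$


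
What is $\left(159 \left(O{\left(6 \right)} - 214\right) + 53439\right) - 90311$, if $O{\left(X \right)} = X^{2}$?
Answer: $-65174$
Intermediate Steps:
$\left(159 \left(O{\left(6 \right)} - 214\right) + 53439\right) - 90311 = \left(159 \left(6^{2} - 214\right) + 53439\right) - 90311 = \left(159 \left(36 - 214\right) + 53439\right) - 90311 = \left(159 \left(-178\right) + 53439\right) - 90311 = \left(-28302 + 53439\right) - 90311 = 25137 - 90311 = -65174$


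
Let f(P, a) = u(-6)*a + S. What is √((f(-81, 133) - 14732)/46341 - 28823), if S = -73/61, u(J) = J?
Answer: I*√2843476774629746/314089 ≈ 169.77*I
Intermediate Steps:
S = -73/61 (S = -73*1/61 = -73/61 ≈ -1.1967)
f(P, a) = -73/61 - 6*a (f(P, a) = -6*a - 73/61 = -73/61 - 6*a)
√((f(-81, 133) - 14732)/46341 - 28823) = √(((-73/61 - 6*133) - 14732)/46341 - 28823) = √(((-73/61 - 798) - 14732)*(1/46341) - 28823) = √((-48751/61 - 14732)*(1/46341) - 28823) = √(-947403/61*1/46341 - 28823) = √(-105267/314089 - 28823) = √(-9053092514/314089) = I*√2843476774629746/314089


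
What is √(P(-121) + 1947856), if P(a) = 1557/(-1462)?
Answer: √4163430843730/1462 ≈ 1395.7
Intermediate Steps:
P(a) = -1557/1462 (P(a) = 1557*(-1/1462) = -1557/1462)
√(P(-121) + 1947856) = √(-1557/1462 + 1947856) = √(2847763915/1462) = √4163430843730/1462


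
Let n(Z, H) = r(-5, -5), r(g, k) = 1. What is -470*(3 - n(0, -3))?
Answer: -940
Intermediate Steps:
n(Z, H) = 1
-470*(3 - n(0, -3)) = -470*(3 - 1*1) = -470*(3 - 1) = -470*2 = -940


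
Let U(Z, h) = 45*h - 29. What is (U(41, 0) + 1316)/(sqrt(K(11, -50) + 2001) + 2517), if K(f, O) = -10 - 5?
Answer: 1079793/2111101 - 429*sqrt(1986)/2111101 ≈ 0.50243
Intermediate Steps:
K(f, O) = -15
U(Z, h) = -29 + 45*h
(U(41, 0) + 1316)/(sqrt(K(11, -50) + 2001) + 2517) = ((-29 + 45*0) + 1316)/(sqrt(-15 + 2001) + 2517) = ((-29 + 0) + 1316)/(sqrt(1986) + 2517) = (-29 + 1316)/(2517 + sqrt(1986)) = 1287/(2517 + sqrt(1986))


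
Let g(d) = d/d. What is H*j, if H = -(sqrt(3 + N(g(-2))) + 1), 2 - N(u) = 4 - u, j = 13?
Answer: -13 - 13*sqrt(2) ≈ -31.385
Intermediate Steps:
g(d) = 1
N(u) = -2 + u (N(u) = 2 - (4 - u) = 2 + (-4 + u) = -2 + u)
H = -1 - sqrt(2) (H = -(sqrt(3 + (-2 + 1)) + 1) = -(sqrt(3 - 1) + 1) = -(sqrt(2) + 1) = -(1 + sqrt(2)) = -1 - sqrt(2) ≈ -2.4142)
H*j = (-1 - sqrt(2))*13 = -13 - 13*sqrt(2)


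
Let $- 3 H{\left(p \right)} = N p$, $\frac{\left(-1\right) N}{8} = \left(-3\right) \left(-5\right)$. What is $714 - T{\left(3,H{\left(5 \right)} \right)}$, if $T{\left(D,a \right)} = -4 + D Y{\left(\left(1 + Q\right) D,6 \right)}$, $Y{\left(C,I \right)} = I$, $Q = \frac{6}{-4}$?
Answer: $700$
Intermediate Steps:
$N = -120$ ($N = - 8 \left(\left(-3\right) \left(-5\right)\right) = \left(-8\right) 15 = -120$)
$Q = - \frac{3}{2}$ ($Q = 6 \left(- \frac{1}{4}\right) = - \frac{3}{2} \approx -1.5$)
$H{\left(p \right)} = 40 p$ ($H{\left(p \right)} = - \frac{\left(-120\right) p}{3} = 40 p$)
$T{\left(D,a \right)} = -4 + 6 D$ ($T{\left(D,a \right)} = -4 + D 6 = -4 + 6 D$)
$714 - T{\left(3,H{\left(5 \right)} \right)} = 714 - \left(-4 + 6 \cdot 3\right) = 714 - \left(-4 + 18\right) = 714 - 14 = 700$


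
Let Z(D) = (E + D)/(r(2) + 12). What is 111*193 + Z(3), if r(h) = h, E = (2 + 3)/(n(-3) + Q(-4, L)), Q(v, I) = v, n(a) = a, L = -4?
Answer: 1049735/49 ≈ 21423.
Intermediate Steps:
E = -5/7 (E = (2 + 3)/(-3 - 4) = 5/(-7) = 5*(-⅐) = -5/7 ≈ -0.71429)
Z(D) = -5/98 + D/14 (Z(D) = (-5/7 + D)/(2 + 12) = (-5/7 + D)/14 = (-5/7 + D)*(1/14) = -5/98 + D/14)
111*193 + Z(3) = 111*193 + (-5/98 + (1/14)*3) = 21423 + (-5/98 + 3/14) = 21423 + 8/49 = 1049735/49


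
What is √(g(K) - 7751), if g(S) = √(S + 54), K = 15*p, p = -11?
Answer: √(-7751 + I*√111) ≈ 0.0598 + 88.04*I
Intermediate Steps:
K = -165 (K = 15*(-11) = -165)
g(S) = √(54 + S)
√(g(K) - 7751) = √(√(54 - 165) - 7751) = √(√(-111) - 7751) = √(I*√111 - 7751) = √(-7751 + I*√111)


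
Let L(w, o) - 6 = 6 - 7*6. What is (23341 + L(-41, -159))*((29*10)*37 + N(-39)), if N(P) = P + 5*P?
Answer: 244672256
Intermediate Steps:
L(w, o) = -30 (L(w, o) = 6 + (6 - 7*6) = 6 + (6 - 42) = 6 - 36 = -30)
N(P) = 6*P
(23341 + L(-41, -159))*((29*10)*37 + N(-39)) = (23341 - 30)*((29*10)*37 + 6*(-39)) = 23311*(290*37 - 234) = 23311*(10730 - 234) = 23311*10496 = 244672256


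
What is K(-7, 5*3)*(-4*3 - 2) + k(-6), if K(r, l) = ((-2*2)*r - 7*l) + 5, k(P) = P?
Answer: 1002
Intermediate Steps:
K(r, l) = 5 - 7*l - 4*r (K(r, l) = (-4*r - 7*l) + 5 = (-7*l - 4*r) + 5 = 5 - 7*l - 4*r)
K(-7, 5*3)*(-4*3 - 2) + k(-6) = (5 - 35*3 - 4*(-7))*(-4*3 - 2) - 6 = (5 - 7*15 + 28)*(-12 - 2) - 6 = (5 - 105 + 28)*(-14) - 6 = -72*(-14) - 6 = 1008 - 6 = 1002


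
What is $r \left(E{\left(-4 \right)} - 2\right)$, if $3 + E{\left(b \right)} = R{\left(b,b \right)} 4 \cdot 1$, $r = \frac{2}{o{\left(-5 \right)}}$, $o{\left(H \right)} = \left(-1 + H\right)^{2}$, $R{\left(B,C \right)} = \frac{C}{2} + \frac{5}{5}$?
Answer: $- \frac{1}{2} \approx -0.5$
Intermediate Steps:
$R{\left(B,C \right)} = 1 + \frac{C}{2}$ ($R{\left(B,C \right)} = C \frac{1}{2} + 5 \cdot \frac{1}{5} = \frac{C}{2} + 1 = 1 + \frac{C}{2}$)
$r = \frac{1}{18}$ ($r = \frac{2}{\left(-1 - 5\right)^{2}} = \frac{2}{\left(-6\right)^{2}} = \frac{2}{36} = 2 \cdot \frac{1}{36} = \frac{1}{18} \approx 0.055556$)
$E{\left(b \right)} = 1 + 2 b$ ($E{\left(b \right)} = -3 + \left(1 + \frac{b}{2}\right) 4 \cdot 1 = -3 + \left(4 + 2 b\right) 1 = -3 + \left(4 + 2 b\right) = 1 + 2 b$)
$r \left(E{\left(-4 \right)} - 2\right) = \frac{\left(1 + 2 \left(-4\right)\right) - 2}{18} = \frac{\left(1 - 8\right) - 2}{18} = \frac{-7 - 2}{18} = \frac{1}{18} \left(-9\right) = - \frac{1}{2}$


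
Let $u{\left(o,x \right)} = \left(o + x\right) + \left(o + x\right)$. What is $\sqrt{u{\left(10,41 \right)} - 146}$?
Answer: $2 i \sqrt{11} \approx 6.6332 i$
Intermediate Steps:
$u{\left(o,x \right)} = 2 o + 2 x$
$\sqrt{u{\left(10,41 \right)} - 146} = \sqrt{\left(2 \cdot 10 + 2 \cdot 41\right) - 146} = \sqrt{\left(20 + 82\right) - 146} = \sqrt{102 - 146} = \sqrt{-44} = 2 i \sqrt{11}$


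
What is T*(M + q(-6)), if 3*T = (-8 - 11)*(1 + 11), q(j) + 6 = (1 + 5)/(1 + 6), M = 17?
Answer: -6308/7 ≈ -901.14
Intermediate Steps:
q(j) = -36/7 (q(j) = -6 + (1 + 5)/(1 + 6) = -6 + 6/7 = -36/7)
T = -76 (T = ((-8 - 11)*(1 + 11))/3 = (-19*12)/3 = (⅓)*(-228) = -76)
T*(M + q(-6)) = -76*(17 - 36/7) = -76*83/7 = -6308/7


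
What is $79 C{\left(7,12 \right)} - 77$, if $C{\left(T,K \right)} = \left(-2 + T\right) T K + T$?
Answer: $33656$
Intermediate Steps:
$C{\left(T,K \right)} = T + K T \left(-2 + T\right)$ ($C{\left(T,K \right)} = T \left(-2 + T\right) K + T = K T \left(-2 + T\right) + T = T + K T \left(-2 + T\right)$)
$79 C{\left(7,12 \right)} - 77 = 79 \cdot 7 \left(1 - 24 + 12 \cdot 7\right) - 77 = 79 \cdot 7 \left(1 - 24 + 84\right) - 77 = 79 \cdot 7 \cdot 61 - 77 = 79 \cdot 427 - 77 = 33733 - 77 = 33656$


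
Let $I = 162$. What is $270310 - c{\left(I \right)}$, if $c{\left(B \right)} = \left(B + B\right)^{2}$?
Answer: $165334$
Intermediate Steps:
$c{\left(B \right)} = 4 B^{2}$ ($c{\left(B \right)} = \left(2 B\right)^{2} = 4 B^{2}$)
$270310 - c{\left(I \right)} = 270310 - 4 \cdot 162^{2} = 270310 - 4 \cdot 26244 = 270310 - 104976 = 165334$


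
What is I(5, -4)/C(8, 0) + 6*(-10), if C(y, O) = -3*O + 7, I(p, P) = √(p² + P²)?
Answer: -60 + √41/7 ≈ -59.085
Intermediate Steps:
I(p, P) = √(P² + p²)
C(y, O) = 7 - 3*O
I(5, -4)/C(8, 0) + 6*(-10) = √((-4)² + 5²)/(7 - 3*0) + 6*(-10) = √(16 + 25)/(7 + 0) - 60 = √41/7 - 60 = -60 + √41/7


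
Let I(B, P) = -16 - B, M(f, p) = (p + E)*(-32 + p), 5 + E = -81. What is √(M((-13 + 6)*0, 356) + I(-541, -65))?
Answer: √88005 ≈ 296.66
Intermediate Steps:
E = -86 (E = -5 - 81 = -86)
M(f, p) = (-86 + p)*(-32 + p) (M(f, p) = (p - 86)*(-32 + p) = (-86 + p)*(-32 + p))
√(M((-13 + 6)*0, 356) + I(-541, -65)) = √((2752 + 356² - 118*356) + (-16 - 1*(-541))) = √((2752 + 126736 - 42008) + (-16 + 541)) = √(87480 + 525) = √88005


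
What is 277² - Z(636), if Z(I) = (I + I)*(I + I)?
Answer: -1541255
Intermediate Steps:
Z(I) = 4*I² (Z(I) = (2*I)*(2*I) = 4*I²)
277² - Z(636) = 277² - 4*636² = 76729 - 4*404496 = 76729 - 1*1617984 = 76729 - 1617984 = -1541255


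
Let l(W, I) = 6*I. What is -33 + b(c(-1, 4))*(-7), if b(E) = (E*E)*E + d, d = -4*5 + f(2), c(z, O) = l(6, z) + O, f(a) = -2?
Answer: 177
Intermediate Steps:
c(z, O) = O + 6*z (c(z, O) = 6*z + O = O + 6*z)
d = -22 (d = -4*5 - 2 = -20 - 2 = -22)
b(E) = -22 + E**3 (b(E) = (E*E)*E - 22 = E**2*E - 22 = E**3 - 22 = -22 + E**3)
-33 + b(c(-1, 4))*(-7) = -33 + (-22 + (4 + 6*(-1))**3)*(-7) = -33 + (-22 + (4 - 6)**3)*(-7) = -33 + (-22 + (-2)**3)*(-7) = -33 + (-22 - 8)*(-7) = -33 - 30*(-7) = -33 + 210 = 177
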